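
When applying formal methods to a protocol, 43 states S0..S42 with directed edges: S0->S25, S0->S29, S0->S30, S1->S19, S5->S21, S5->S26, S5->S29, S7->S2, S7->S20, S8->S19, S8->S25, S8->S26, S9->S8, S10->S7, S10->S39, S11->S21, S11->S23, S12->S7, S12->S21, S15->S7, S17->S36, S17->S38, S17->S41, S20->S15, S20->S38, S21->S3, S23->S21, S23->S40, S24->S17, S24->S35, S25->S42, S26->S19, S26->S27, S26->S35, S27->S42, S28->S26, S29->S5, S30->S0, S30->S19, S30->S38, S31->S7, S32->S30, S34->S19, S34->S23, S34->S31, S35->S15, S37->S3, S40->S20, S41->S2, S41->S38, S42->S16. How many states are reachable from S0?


BFS from S0:
  layer 0: {S0}
  layer 1: {S25, S29, S30}
  layer 2: {S5, S19, S38, S42}
  layer 3: {S16, S21, S26}
  layer 4: {S3, S27, S35}
  layer 5: {S15}
  layer 6: {S7}
  layer 7: {S2, S20}
Reachable set: {S0, S2, S3, S5, S7, S15, S16, S19, S20, S21, S25, S26, S27, S29, S30, S35, S38, S42}
Count = 18

18


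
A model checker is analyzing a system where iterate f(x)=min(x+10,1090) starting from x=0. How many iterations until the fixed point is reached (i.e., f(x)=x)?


Step 1: x=0, cap=1090, increment=10
Step 2: x grows by 10 each step until capped at 1090; fixed point is x=1090
Step 3: iterations = ceil(1090/10) = 109

109


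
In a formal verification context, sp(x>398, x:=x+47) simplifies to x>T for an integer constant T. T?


Formula: sp(P, x:=E) = exists old_x. (x = E[old_x/x]) AND P[old_x/x] (old_x is the value of x before the assignment; eliminate old_x by solving x = E[old_x/x] for old_x)
Step 1: Precondition P: x>398, i.e. old_x > 398
Step 2: Assignment gives x = old_x + 47, so old_x = x - 47
Step 3: Substitute into P: x - 47 > 398
Step 4: Simplify: x > 398+47 = 445

445


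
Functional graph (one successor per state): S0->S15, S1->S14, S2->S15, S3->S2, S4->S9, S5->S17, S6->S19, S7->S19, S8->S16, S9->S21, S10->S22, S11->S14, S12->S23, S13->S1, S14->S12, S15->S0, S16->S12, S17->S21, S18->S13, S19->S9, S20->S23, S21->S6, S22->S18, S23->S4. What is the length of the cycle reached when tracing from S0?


Trace from S0 until a state repeats:
  S0 -> S15 -> S0
S0 first seen at step 0, revisited at step 2.
Cycle length = 2 - 0 = 2

2


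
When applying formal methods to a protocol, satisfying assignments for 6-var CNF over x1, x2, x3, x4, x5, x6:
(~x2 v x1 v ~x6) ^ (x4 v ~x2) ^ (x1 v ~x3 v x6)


CNF with 3 clauses over 6 vars (64 assignments).
An assignment satisfies CNF iff every clause has >=1 true literal.
Check each row (bits = x1,x2,x3,x4,x5,x6; clause T/F shown):
  row 0 [000000]: clauses=TTT -> 1
  row 1 [000001]: clauses=TTT -> 1
  row 2 [000010]: clauses=TTT -> 1
  row 3 [000011]: clauses=TTT -> 1
  row 4 [000100]: clauses=TTT -> 1
  (every remaining row is evaluated the same way; all 64 results are listed next)
Full result column, 8 rows per line (x1,x2,x3 fixed per line; x4,x5,x6 runs 000..111 left to right):
  rows 0-7 [x1,x2,x3=000]: 11111111  (ones: 8)
  rows 8-15 [x1,x2,x3=001]: 01010101  (ones: 4)
  rows 16-23 [x1,x2,x3=010]: 00001010  (ones: 2)
  rows 24-31 [x1,x2,x3=011]: 00000000  (ones: 0)
  rows 32-39 [x1,x2,x3=100]: 11111111  (ones: 8)
  rows 40-47 [x1,x2,x3=101]: 11111111  (ones: 8)
  rows 48-55 [x1,x2,x3=110]: 00001111  (ones: 4)
  rows 56-63 [x1,x2,x3=111]: 00001111  (ones: 4)
Satisfying assignments = 8+4+2+0+8+8+4+4 = 38

38


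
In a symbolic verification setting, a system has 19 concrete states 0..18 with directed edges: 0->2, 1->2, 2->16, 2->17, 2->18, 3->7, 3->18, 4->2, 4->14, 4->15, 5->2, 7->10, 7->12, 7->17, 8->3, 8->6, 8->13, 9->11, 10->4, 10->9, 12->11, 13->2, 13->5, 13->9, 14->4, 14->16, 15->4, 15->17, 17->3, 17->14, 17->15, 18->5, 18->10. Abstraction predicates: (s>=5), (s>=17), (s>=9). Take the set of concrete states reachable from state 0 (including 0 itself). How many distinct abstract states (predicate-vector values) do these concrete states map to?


BFS from 0:
Concrete reachable: {0, 2, 3, 4, 5, 7, 9, 10, 11, 12, 14, 15, 16, 17, 18}
Abstract via predicates (s>=5), (s>=17), (s>=9):
  (0,0,0) <- {0, 2, 3, 4}
  (1,0,0) <- {5, 7}
  (1,0,1) <- {9, 10, 11, 12, 14, 15, 16}
  (1,1,1) <- {17, 18}
Distinct abstract states = 4

4


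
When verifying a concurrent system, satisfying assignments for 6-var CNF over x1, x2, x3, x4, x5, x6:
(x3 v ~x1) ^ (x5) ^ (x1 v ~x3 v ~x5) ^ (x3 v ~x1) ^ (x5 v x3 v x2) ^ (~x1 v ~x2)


CNF with 6 clauses over 6 vars (64 assignments).
An assignment satisfies CNF iff every clause has >=1 true literal.
Check each row (bits = x1,x2,x3,x4,x5,x6; clause T/F shown):
  row 0 [000000]: clauses=TFTTFT -> 0
  row 1 [000001]: clauses=TFTTFT -> 0
  row 2 [000010]: clauses=TTTTTT -> 1
  row 3 [000011]: clauses=TTTTTT -> 1
  row 4 [000100]: clauses=TFTTFT -> 0
  (every remaining row is evaluated the same way; all 64 results are listed next)
Full result column, 8 rows per line (x1,x2,x3 fixed per line; x4,x5,x6 runs 000..111 left to right):
  rows 0-7 [x1,x2,x3=000]: 00110011  (ones: 4)
  rows 8-15 [x1,x2,x3=001]: 00000000  (ones: 0)
  rows 16-23 [x1,x2,x3=010]: 00110011  (ones: 4)
  rows 24-31 [x1,x2,x3=011]: 00000000  (ones: 0)
  rows 32-39 [x1,x2,x3=100]: 00000000  (ones: 0)
  rows 40-47 [x1,x2,x3=101]: 00110011  (ones: 4)
  rows 48-55 [x1,x2,x3=110]: 00000000  (ones: 0)
  rows 56-63 [x1,x2,x3=111]: 00000000  (ones: 0)
Satisfying assignments = 4+0+4+0+0+4+0+0 = 12

12


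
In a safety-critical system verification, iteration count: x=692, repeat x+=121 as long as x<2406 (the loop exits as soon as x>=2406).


Step 1: x goes from 692 toward 2406 by 121; the body runs while x<2406, so iterations = ceil((bound-start)/step)
Step 2: Distance=1714
Step 3: ceil(1714/121)=15

15


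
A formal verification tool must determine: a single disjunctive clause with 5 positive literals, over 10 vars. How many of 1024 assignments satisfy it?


Step 1: Total=2^10=1024
Step 2: Unsat when all 5 false: 2^5=32
Step 3: Sat=1024-32=992

992


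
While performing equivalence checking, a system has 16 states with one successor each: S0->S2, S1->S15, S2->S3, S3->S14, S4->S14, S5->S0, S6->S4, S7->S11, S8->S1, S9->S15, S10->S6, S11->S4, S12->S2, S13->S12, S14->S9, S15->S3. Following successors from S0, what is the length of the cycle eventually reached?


Trace from S0 until a state repeats:
  S0 -> S2 -> S3 -> S14 -> S9 -> S15 -> S3
S3 first seen at step 2, revisited at step 6.
Cycle length = 6 - 2 = 4

4


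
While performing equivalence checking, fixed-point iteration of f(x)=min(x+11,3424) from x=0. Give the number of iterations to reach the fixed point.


Step 1: x=0, cap=3424, increment=11
Step 2: x grows by 11 each step until capped at 3424; fixed point is x=3424
Step 3: iterations = ceil(3424/11) = 312

312


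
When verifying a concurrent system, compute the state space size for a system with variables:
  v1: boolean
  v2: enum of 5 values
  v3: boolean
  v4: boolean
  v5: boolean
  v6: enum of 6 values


State space = product of domain sizes of all variables.
Domain sizes:
  v1 (boolean): 2
  v2 (enum of 5 values): 5
  v3 (boolean): 2
  v4 (boolean): 2
  v5 (boolean): 2
  v6 (enum of 6 values): 6
Product = 2 * 5 * 2 * 2 * 2 * 6 = 480

480


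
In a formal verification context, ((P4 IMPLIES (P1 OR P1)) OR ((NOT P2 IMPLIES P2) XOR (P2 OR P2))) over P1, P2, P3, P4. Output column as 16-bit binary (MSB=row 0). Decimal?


Formula: ((P4 IMPLIES (P1 OR P1)) OR ((NOT P2 IMPLIES P2) XOR (P2 OR P2))) over P1, P2, P3, P4 (16 rows)
Evaluate each row (bits = P1,P2,P3,P4, MSB first):
  row 0 [0000]: ((0 IMPLIES (0 OR 0)) OR ((NOT 0 IMPLIES 0) XOR (0 OR 0))) -> 1
  row 1 [0001]: ((1 IMPLIES (0 OR 0)) OR ((NOT 0 IMPLIES 0) XOR (0 OR 0))) -> 0
  row 2 [0010]: ((0 IMPLIES (0 OR 0)) OR ((NOT 0 IMPLIES 0) XOR (0 OR 0))) -> 1
  row 3 [0011]: ((1 IMPLIES (0 OR 0)) OR ((NOT 0 IMPLIES 0) XOR (0 OR 0))) -> 0
  row 4 [0100]: ((0 IMPLIES (0 OR 0)) OR ((NOT 1 IMPLIES 1) XOR (1 OR 1))) -> 1
  row 5 [0101]: ((1 IMPLIES (0 OR 0)) OR ((NOT 1 IMPLIES 1) XOR (1 OR 1))) -> 0
  row 6 [0110]: ((0 IMPLIES (0 OR 0)) OR ((NOT 1 IMPLIES 1) XOR (1 OR 1))) -> 1
  row 7 [0111]: ((1 IMPLIES (0 OR 0)) OR ((NOT 1 IMPLIES 1) XOR (1 OR 1))) -> 0
  row 8 [1000]: ((0 IMPLIES (1 OR 1)) OR ((NOT 0 IMPLIES 0) XOR (0 OR 0))) -> 1
  row 9 [1001]: ((1 IMPLIES (1 OR 1)) OR ((NOT 0 IMPLIES 0) XOR (0 OR 0))) -> 1
  row 10 [1010]: ((0 IMPLIES (1 OR 1)) OR ((NOT 0 IMPLIES 0) XOR (0 OR 0))) -> 1
  row 11 [1011]: ((1 IMPLIES (1 OR 1)) OR ((NOT 0 IMPLIES 0) XOR (0 OR 0))) -> 1
  row 12 [1100]: ((0 IMPLIES (1 OR 1)) OR ((NOT 1 IMPLIES 1) XOR (1 OR 1))) -> 1
  row 13 [1101]: ((1 IMPLIES (1 OR 1)) OR ((NOT 1 IMPLIES 1) XOR (1 OR 1))) -> 1
  row 14 [1110]: ((0 IMPLIES (1 OR 1)) OR ((NOT 1 IMPLIES 1) XOR (1 OR 1))) -> 1
  row 15 [1111]: ((1 IMPLIES (1 OR 1)) OR ((NOT 1 IMPLIES 1) XOR (1 OR 1))) -> 1
Full result column, 4 rows per line (P1,P2 fixed per line; P3,P4 runs 00..11 left to right):
  rows 0-3 [P1,P2=00]: 1010  = hex A
  rows 4-7 [P1,P2=01]: 1010  = hex A
  rows 8-11 [P1,P2=10]: 1111  = hex F
  rows 12-15 [P1,P2=11]: 1111  = hex F
Output column (row 0 .. row 15) = 1010101011111111
Output column grouped in 4s = 1010 1010 1111 1111 = 0xAAFF
Convert to decimal digit by digit (value = value*16 + digit):
  A -> 10
  10*16 + 10 (A) = 170
  170*16 + 15 (F) = 2735
  2735*16 + 15 (F) = 43775
Decimal = 43775

43775


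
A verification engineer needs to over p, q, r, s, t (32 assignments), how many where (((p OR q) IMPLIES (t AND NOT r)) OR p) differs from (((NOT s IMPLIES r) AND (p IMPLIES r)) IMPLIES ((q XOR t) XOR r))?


F1 = (((p OR q) IMPLIES (t AND NOT r)) OR p)
F2 = (((NOT s IMPLIES r) AND (p IMPLIES r)) IMPLIES ((q XOR t) XOR r))
Evaluate both on each of 32 rows (bits = p,q,r,s,t):
  row 0 [00000]: F1=1 F2=1 -> 0
  row 1 [00001]: F1=1 F2=1 -> 0
  row 2 [00010]: F1=1 F2=0 (differ) -> 1
  row 3 [00011]: F1=1 F2=1 -> 0
  row 4 [00100]: F1=1 F2=1 -> 0
  row 5 [00101]: F1=1 F2=0 (differ) -> 1
  row 6 [00110]: F1=1 F2=1 -> 0
  row 7 [00111]: F1=1 F2=0 (differ) -> 1
  row 8 [01000]: F1=0 F2=1 (differ) -> 1
  row 9 [01001]: F1=1 F2=1 -> 0
  row 10 [01010]: F1=0 F2=1 (differ) -> 1
  row 11 [01011]: F1=1 F2=0 (differ) -> 1
  row 12 [01100]: F1=0 F2=0 -> 0
  row 13 [01101]: F1=0 F2=1 (differ) -> 1
  row 14 [01110]: F1=0 F2=0 -> 0
  row 15 [01111]: F1=0 F2=1 (differ) -> 1
  row 16 [10000]: F1=1 F2=1 -> 0
  row 17 [10001]: F1=1 F2=1 -> 0
  row 18 [10010]: F1=1 F2=1 -> 0
  row 19 [10011]: F1=1 F2=1 -> 0
  row 20 [10100]: F1=1 F2=1 -> 0
  row 21 [10101]: F1=1 F2=0 (differ) -> 1
  row 22 [10110]: F1=1 F2=1 -> 0
  row 23 [10111]: F1=1 F2=0 (differ) -> 1
  row 24 [11000]: F1=1 F2=1 -> 0
  row 25 [11001]: F1=1 F2=1 -> 0
  row 26 [11010]: F1=1 F2=1 -> 0
  row 27 [11011]: F1=1 F2=1 -> 0
  row 28 [11100]: F1=1 F2=0 (differ) -> 1
  row 29 [11101]: F1=1 F2=1 -> 0
  row 30 [11110]: F1=1 F2=0 (differ) -> 1
  row 31 [11111]: F1=1 F2=1 -> 0
Full result column, 8 rows per line (p,q fixed per line; r,s,t runs 000..111 left to right):
  rows 0-7 [p,q=00]: 00100101  (ones: 3)
  rows 8-15 [p,q=01]: 10110101  (ones: 5)
  rows 16-23 [p,q=10]: 00000101  (ones: 2)
  rows 24-31 [p,q=11]: 00001010  (ones: 2)
Disagreements = 3+5+2+2 = 12

12


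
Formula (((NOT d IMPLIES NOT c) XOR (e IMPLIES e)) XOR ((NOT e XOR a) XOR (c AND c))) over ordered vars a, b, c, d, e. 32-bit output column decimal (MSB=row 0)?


Formula: (((NOT d IMPLIES NOT c) XOR (e IMPLIES e)) XOR ((NOT e XOR a) XOR (c AND c))) over a, b, c, d, e (32 rows)
Evaluate each row (bits = a,b,c,d,e, MSB first):
  row 0 [00000]: (((NOT 0 IMPLIES NOT 0) XOR (0 IMPLIES 0)) XOR ((NOT 0 XOR 0) XOR (0 AND 0))) -> 1
  row 1 [00001]: (((NOT 0 IMPLIES NOT 0) XOR (1 IMPLIES 1)) XOR ((NOT 1 XOR 0) XOR (0 AND 0))) -> 0
  row 2 [00010]: (((NOT 1 IMPLIES NOT 0) XOR (0 IMPLIES 0)) XOR ((NOT 0 XOR 0) XOR (0 AND 0))) -> 1
  row 3 [00011]: (((NOT 1 IMPLIES NOT 0) XOR (1 IMPLIES 1)) XOR ((NOT 1 XOR 0) XOR (0 AND 0))) -> 0
  row 4 [00100]: (((NOT 0 IMPLIES NOT 1) XOR (0 IMPLIES 0)) XOR ((NOT 0 XOR 0) XOR (1 AND 1))) -> 1
  row 5 [00101]: (((NOT 0 IMPLIES NOT 1) XOR (1 IMPLIES 1)) XOR ((NOT 1 XOR 0) XOR (1 AND 1))) -> 0
  row 6 [00110]: (((NOT 1 IMPLIES NOT 1) XOR (0 IMPLIES 0)) XOR ((NOT 0 XOR 0) XOR (1 AND 1))) -> 0
  row 7 [00111]: (((NOT 1 IMPLIES NOT 1) XOR (1 IMPLIES 1)) XOR ((NOT 1 XOR 0) XOR (1 AND 1))) -> 1
  row 8 [01000]: (((NOT 0 IMPLIES NOT 0) XOR (0 IMPLIES 0)) XOR ((NOT 0 XOR 0) XOR (0 AND 0))) -> 1
  row 9 [01001]: (((NOT 0 IMPLIES NOT 0) XOR (1 IMPLIES 1)) XOR ((NOT 1 XOR 0) XOR (0 AND 0))) -> 0
  row 10 [01010]: (((NOT 1 IMPLIES NOT 0) XOR (0 IMPLIES 0)) XOR ((NOT 0 XOR 0) XOR (0 AND 0))) -> 1
  row 11 [01011]: (((NOT 1 IMPLIES NOT 0) XOR (1 IMPLIES 1)) XOR ((NOT 1 XOR 0) XOR (0 AND 0))) -> 0
  row 12 [01100]: (((NOT 0 IMPLIES NOT 1) XOR (0 IMPLIES 0)) XOR ((NOT 0 XOR 0) XOR (1 AND 1))) -> 1
  row 13 [01101]: (((NOT 0 IMPLIES NOT 1) XOR (1 IMPLIES 1)) XOR ((NOT 1 XOR 0) XOR (1 AND 1))) -> 0
  row 14 [01110]: (((NOT 1 IMPLIES NOT 1) XOR (0 IMPLIES 0)) XOR ((NOT 0 XOR 0) XOR (1 AND 1))) -> 0
  row 15 [01111]: (((NOT 1 IMPLIES NOT 1) XOR (1 IMPLIES 1)) XOR ((NOT 1 XOR 0) XOR (1 AND 1))) -> 1
  row 16 [10000]: (((NOT 0 IMPLIES NOT 0) XOR (0 IMPLIES 0)) XOR ((NOT 0 XOR 1) XOR (0 AND 0))) -> 0
  row 17 [10001]: (((NOT 0 IMPLIES NOT 0) XOR (1 IMPLIES 1)) XOR ((NOT 1 XOR 1) XOR (0 AND 0))) -> 1
  row 18 [10010]: (((NOT 1 IMPLIES NOT 0) XOR (0 IMPLIES 0)) XOR ((NOT 0 XOR 1) XOR (0 AND 0))) -> 0
  row 19 [10011]: (((NOT 1 IMPLIES NOT 0) XOR (1 IMPLIES 1)) XOR ((NOT 1 XOR 1) XOR (0 AND 0))) -> 1
  row 20 [10100]: (((NOT 0 IMPLIES NOT 1) XOR (0 IMPLIES 0)) XOR ((NOT 0 XOR 1) XOR (1 AND 1))) -> 0
  row 21 [10101]: (((NOT 0 IMPLIES NOT 1) XOR (1 IMPLIES 1)) XOR ((NOT 1 XOR 1) XOR (1 AND 1))) -> 1
  row 22 [10110]: (((NOT 1 IMPLIES NOT 1) XOR (0 IMPLIES 0)) XOR ((NOT 0 XOR 1) XOR (1 AND 1))) -> 1
  row 23 [10111]: (((NOT 1 IMPLIES NOT 1) XOR (1 IMPLIES 1)) XOR ((NOT 1 XOR 1) XOR (1 AND 1))) -> 0
  row 24 [11000]: (((NOT 0 IMPLIES NOT 0) XOR (0 IMPLIES 0)) XOR ((NOT 0 XOR 1) XOR (0 AND 0))) -> 0
  row 25 [11001]: (((NOT 0 IMPLIES NOT 0) XOR (1 IMPLIES 1)) XOR ((NOT 1 XOR 1) XOR (0 AND 0))) -> 1
  row 26 [11010]: (((NOT 1 IMPLIES NOT 0) XOR (0 IMPLIES 0)) XOR ((NOT 0 XOR 1) XOR (0 AND 0))) -> 0
  row 27 [11011]: (((NOT 1 IMPLIES NOT 0) XOR (1 IMPLIES 1)) XOR ((NOT 1 XOR 1) XOR (0 AND 0))) -> 1
  row 28 [11100]: (((NOT 0 IMPLIES NOT 1) XOR (0 IMPLIES 0)) XOR ((NOT 0 XOR 1) XOR (1 AND 1))) -> 0
  row 29 [11101]: (((NOT 0 IMPLIES NOT 1) XOR (1 IMPLIES 1)) XOR ((NOT 1 XOR 1) XOR (1 AND 1))) -> 1
  row 30 [11110]: (((NOT 1 IMPLIES NOT 1) XOR (0 IMPLIES 0)) XOR ((NOT 0 XOR 1) XOR (1 AND 1))) -> 1
  row 31 [11111]: (((NOT 1 IMPLIES NOT 1) XOR (1 IMPLIES 1)) XOR ((NOT 1 XOR 1) XOR (1 AND 1))) -> 0
Full result column, 4 rows per line (a,b,c fixed per line; d,e runs 00..11 left to right):
  rows 0-3 [a,b,c=000]: 1010  = hex A
  rows 4-7 [a,b,c=001]: 1001  = hex 9
  rows 8-11 [a,b,c=010]: 1010  = hex A
  rows 12-15 [a,b,c=011]: 1001  = hex 9
  rows 16-19 [a,b,c=100]: 0101  = hex 5
  rows 20-23 [a,b,c=101]: 0110  = hex 6
  rows 24-27 [a,b,c=110]: 0101  = hex 5
  rows 28-31 [a,b,c=111]: 0110  = hex 6
Output column (row 0 .. row 31) = 10101001101010010101011001010110
Output column grouped in 4s = 1010 1001 1010 1001 0101 0110 0101 0110 = 0xA9A95656
Convert to decimal digit by digit (value = value*16 + digit):
  A -> 10
  10*16 + 9 = 169
  169*16 + 10 (A) = 2714
  2714*16 + 9 = 43433
  43433*16 + 5 = 694933
  694933*16 + 6 = 11118934
  11118934*16 + 5 = 177902949
  177902949*16 + 6 = 2846447190
Decimal = 2846447190

2846447190


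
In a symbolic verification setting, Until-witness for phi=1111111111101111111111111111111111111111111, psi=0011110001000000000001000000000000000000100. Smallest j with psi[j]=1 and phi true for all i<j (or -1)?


(phi U psi) at 0: need smallest j with psi[j]=1 and phi[i]=1 for all i in [0,j).
Scan from step 0:
  step 0: phi=1, psi=0 -> continue
  step 1: phi=1, psi=0 -> continue
  step 2: psi=1 and phi held for [0,2) -> witness found
Witness step = 2

2


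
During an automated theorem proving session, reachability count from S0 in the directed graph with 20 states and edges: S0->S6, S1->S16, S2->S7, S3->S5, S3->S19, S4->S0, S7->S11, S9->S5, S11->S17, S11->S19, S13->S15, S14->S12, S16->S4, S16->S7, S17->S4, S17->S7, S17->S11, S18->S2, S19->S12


BFS from S0:
  layer 0: {S0}
  layer 1: {S6}
Reachable set: {S0, S6}
Count = 2

2


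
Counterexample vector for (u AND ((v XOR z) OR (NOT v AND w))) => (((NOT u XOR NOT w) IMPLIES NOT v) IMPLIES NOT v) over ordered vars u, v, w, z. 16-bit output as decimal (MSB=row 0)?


F1 = (u AND ((v XOR z) OR (NOT v AND w)))
F2 = (((NOT u XOR NOT w) IMPLIES NOT v) IMPLIES NOT v)
Counterexample to F1=>F2 is where F1=1 and F2=0.
Evaluate each row (bits = u,v,w,z, MSB first):
  row 0 [0000]: F1=0 F2=1 -> F1&~F2 -> 0
  row 1 [0001]: F1=0 F2=1 -> F1&~F2 -> 0
  row 2 [0010]: F1=0 F2=1 -> F1&~F2 -> 0
  row 3 [0011]: F1=0 F2=1 -> F1&~F2 -> 0
  row 4 [0100]: F1=0 F2=0 -> F1&~F2 -> 0
  row 5 [0101]: F1=0 F2=0 -> F1&~F2 -> 0
  row 6 [0110]: F1=0 F2=1 -> F1&~F2 -> 0
  row 7 [0111]: F1=0 F2=1 -> F1&~F2 -> 0
  row 8 [1000]: F1=0 F2=1 -> F1&~F2 -> 0
  row 9 [1001]: F1=1 F2=1 -> F1&~F2 -> 0
  row 10 [1010]: F1=1 F2=1 -> F1&~F2 -> 0
  row 11 [1011]: F1=1 F2=1 -> F1&~F2 -> 0
  row 12 [1100]: F1=1 F2=1 -> F1&~F2 -> 0
  row 13 [1101]: F1=0 F2=1 -> F1&~F2 -> 0
  row 14 [1110]: F1=1 F2=0 -> F1&~F2 -> 1
  row 15 [1111]: F1=0 F2=0 -> F1&~F2 -> 0
Full result column, 4 rows per line (u,v fixed per line; w,z runs 00..11 left to right):
  rows 0-3 [u,v=00]: 0000  = hex 0
  rows 4-7 [u,v=01]: 0000  = hex 0
  rows 8-11 [u,v=10]: 0000  = hex 0
  rows 12-15 [u,v=11]: 0010  = hex 2
Counterexample vector (row 0 .. row 15) = 0000000000000010
Output column grouped in 4s = 0000 0000 0000 0010 = 0x0002
Convert to decimal digit by digit (value = value*16 + digit):
  0 -> 0
  0*16 + 0 = 0
  0*16 + 0 = 0
  0*16 + 2 = 2
Decimal = 2

2


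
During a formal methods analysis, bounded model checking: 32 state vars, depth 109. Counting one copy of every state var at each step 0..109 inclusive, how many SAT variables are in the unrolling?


BMC unrolls to depth k, creating one copy of each state var for steps 0..k.
Step count = 109 + 1 = 110 (steps 0 through 109)
Vars per step = 32
Total = 32 * 110 = 3520

3520


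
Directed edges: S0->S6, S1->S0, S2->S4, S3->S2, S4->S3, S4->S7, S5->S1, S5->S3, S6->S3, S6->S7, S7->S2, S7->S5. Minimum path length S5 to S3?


BFS layer-by-layer from S5:
  dist 0: {S5}
  dist 1: {S1, S3}
  -> S3 reached at distance 1
Shortest path length = 1

1


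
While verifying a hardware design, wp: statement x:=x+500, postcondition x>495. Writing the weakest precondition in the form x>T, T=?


Formula: wp(x:=E, P) = P[E/x] (substitute E for x in postcondition)
Step 1: Postcondition: x>495
Step 2: Substitute x+500 for x: x+500>495
Step 3: Solve for x: x > 495-500 = -5

-5


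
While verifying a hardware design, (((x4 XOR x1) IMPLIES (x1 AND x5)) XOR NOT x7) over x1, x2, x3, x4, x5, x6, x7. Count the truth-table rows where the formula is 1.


Formula: (((x4 XOR x1) IMPLIES (x1 AND x5)) XOR NOT x7) over 7 vars (128 rows)
Evaluate each row (x1, x2, x3, x4, x5, x6, x7 as bits, MSB first):
  row 0 [0000000]: (((0 XOR 0) IMPLIES (0 AND 0)) XOR NOT 0) -> 0
  row 1 [0000001]: (((0 XOR 0) IMPLIES (0 AND 0)) XOR NOT 1) -> 1
  row 2 [0000010]: (((0 XOR 0) IMPLIES (0 AND 0)) XOR NOT 0) -> 0
  row 3 [0000011]: (((0 XOR 0) IMPLIES (0 AND 0)) XOR NOT 1) -> 1
  row 4 [0000100]: (((0 XOR 0) IMPLIES (0 AND 1)) XOR NOT 0) -> 0
  (every remaining row is evaluated the same way; all 128 results are listed next)
Full result column, 8 rows per line (x1,x2,x3,x4 fixed per line; x5,x6,x7 runs 000..111 left to right):
  rows 0-7 [x1,x2,x3,x4=0000]: 01010101  (ones: 4)
  rows 8-15 [x1,x2,x3,x4=0001]: 10101010  (ones: 4)
  rows 16-23 [x1,x2,x3,x4=0010]: 01010101  (ones: 4)
  rows 24-31 [x1,x2,x3,x4=0011]: 10101010  (ones: 4)
  rows 32-39 [x1,x2,x3,x4=0100]: 01010101  (ones: 4)
  rows 40-47 [x1,x2,x3,x4=0101]: 10101010  (ones: 4)
  rows 48-55 [x1,x2,x3,x4=0110]: 01010101  (ones: 4)
  rows 56-63 [x1,x2,x3,x4=0111]: 10101010  (ones: 4)
  rows 64-71 [x1,x2,x3,x4=1000]: 10100101  (ones: 4)
  rows 72-79 [x1,x2,x3,x4=1001]: 01010101  (ones: 4)
  rows 80-87 [x1,x2,x3,x4=1010]: 10100101  (ones: 4)
  rows 88-95 [x1,x2,x3,x4=1011]: 01010101  (ones: 4)
  rows 96-103 [x1,x2,x3,x4=1100]: 10100101  (ones: 4)
  rows 104-111 [x1,x2,x3,x4=1101]: 01010101  (ones: 4)
  rows 112-119 [x1,x2,x3,x4=1110]: 10100101  (ones: 4)
  rows 120-127 [x1,x2,x3,x4=1111]: 01010101  (ones: 4)
Count of 1-rows = 4+4+4+4+4+4+4+4+4+4+4+4+4+4+4+4 = 64

64


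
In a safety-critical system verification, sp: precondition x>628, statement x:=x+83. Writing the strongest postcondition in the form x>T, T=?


Formula: sp(P, x:=E) = exists old_x. (x = E[old_x/x]) AND P[old_x/x] (old_x is the value of x before the assignment; eliminate old_x by solving x = E[old_x/x] for old_x)
Step 1: Precondition P: x>628, i.e. old_x > 628
Step 2: Assignment gives x = old_x + 83, so old_x = x - 83
Step 3: Substitute into P: x - 83 > 628
Step 4: Simplify: x > 628+83 = 711

711


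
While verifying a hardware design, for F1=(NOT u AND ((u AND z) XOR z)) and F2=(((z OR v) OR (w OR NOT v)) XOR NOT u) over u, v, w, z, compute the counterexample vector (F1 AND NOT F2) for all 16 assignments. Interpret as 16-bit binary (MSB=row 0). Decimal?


F1 = (NOT u AND ((u AND z) XOR z))
F2 = (((z OR v) OR (w OR NOT v)) XOR NOT u)
Counterexample to F1=>F2 is where F1=1 and F2=0.
Evaluate each row (bits = u,v,w,z, MSB first):
  row 0 [0000]: F1=0 F2=0 -> F1&~F2 -> 0
  row 1 [0001]: F1=1 F2=0 -> F1&~F2 -> 1
  row 2 [0010]: F1=0 F2=0 -> F1&~F2 -> 0
  row 3 [0011]: F1=1 F2=0 -> F1&~F2 -> 1
  row 4 [0100]: F1=0 F2=0 -> F1&~F2 -> 0
  row 5 [0101]: F1=1 F2=0 -> F1&~F2 -> 1
  row 6 [0110]: F1=0 F2=0 -> F1&~F2 -> 0
  row 7 [0111]: F1=1 F2=0 -> F1&~F2 -> 1
  row 8 [1000]: F1=0 F2=1 -> F1&~F2 -> 0
  row 9 [1001]: F1=0 F2=1 -> F1&~F2 -> 0
  row 10 [1010]: F1=0 F2=1 -> F1&~F2 -> 0
  row 11 [1011]: F1=0 F2=1 -> F1&~F2 -> 0
  row 12 [1100]: F1=0 F2=1 -> F1&~F2 -> 0
  row 13 [1101]: F1=0 F2=1 -> F1&~F2 -> 0
  row 14 [1110]: F1=0 F2=1 -> F1&~F2 -> 0
  row 15 [1111]: F1=0 F2=1 -> F1&~F2 -> 0
Full result column, 4 rows per line (u,v fixed per line; w,z runs 00..11 left to right):
  rows 0-3 [u,v=00]: 0101  = hex 5
  rows 4-7 [u,v=01]: 0101  = hex 5
  rows 8-11 [u,v=10]: 0000  = hex 0
  rows 12-15 [u,v=11]: 0000  = hex 0
Counterexample vector (row 0 .. row 15) = 0101010100000000
Output column grouped in 4s = 0101 0101 0000 0000 = 0x5500
Convert to decimal digit by digit (value = value*16 + digit):
  5 -> 5
  5*16 + 5 = 85
  85*16 + 0 = 1360
  1360*16 + 0 = 21760
Decimal = 21760

21760


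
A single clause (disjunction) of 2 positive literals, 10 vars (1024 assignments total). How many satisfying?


Step 1: Total=2^10=1024
Step 2: Unsat when all 2 false: 2^8=256
Step 3: Sat=1024-256=768

768


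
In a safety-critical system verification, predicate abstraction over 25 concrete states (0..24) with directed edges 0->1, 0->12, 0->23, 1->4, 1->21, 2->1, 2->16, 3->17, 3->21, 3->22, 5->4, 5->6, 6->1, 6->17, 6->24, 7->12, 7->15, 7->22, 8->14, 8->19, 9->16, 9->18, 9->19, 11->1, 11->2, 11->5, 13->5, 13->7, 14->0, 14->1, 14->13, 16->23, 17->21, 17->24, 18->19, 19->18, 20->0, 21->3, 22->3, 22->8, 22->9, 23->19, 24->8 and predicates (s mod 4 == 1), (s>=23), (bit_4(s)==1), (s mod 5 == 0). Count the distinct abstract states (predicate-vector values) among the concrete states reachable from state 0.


BFS from 0:
Concrete reachable: {0, 1, 3, 4, 5, 6, 7, 8, 9, 12, 13, 14, 15, 16, 17, 18, 19, 21, 22, 23, 24}
Abstract via predicates (s mod 4 == 1), (s>=23), (bit_4(s)==1), (s mod 5 == 0):
  (0,0,0,0) <- {3, 4, 6, 7, 8, 12, 14}
  (0,0,0,1) <- {0, 15}
  (0,0,1,0) <- {16, 18, 19, 22}
  (0,1,1,0) <- {23, 24}
  (1,0,0,0) <- {1, 9, 13}
  (1,0,0,1) <- {5}
  (1,0,1,0) <- {17, 21}
Distinct abstract states = 7

7


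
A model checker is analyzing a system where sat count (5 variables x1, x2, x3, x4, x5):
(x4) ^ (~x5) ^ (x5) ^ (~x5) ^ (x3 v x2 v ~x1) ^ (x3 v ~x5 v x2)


CNF with 6 clauses over 5 vars (32 assignments).
An assignment satisfies CNF iff every clause has >=1 true literal.
Check each row (bits = x1,x2,x3,x4,x5; clause T/F shown):
  row 0 [00000]: clauses=FTFTTT -> 0
  row 1 [00001]: clauses=FFTFTF -> 0
  row 2 [00010]: clauses=TTFTTT -> 0
  row 3 [00011]: clauses=TFTFTF -> 0
  row 4 [00100]: clauses=FTFTTT -> 0
  row 5 [00101]: clauses=FFTFTT -> 0
  row 6 [00110]: clauses=TTFTTT -> 0
  row 7 [00111]: clauses=TFTFTT -> 0
  row 8 [01000]: clauses=FTFTTT -> 0
  row 9 [01001]: clauses=FFTFTT -> 0
  row 10 [01010]: clauses=TTFTTT -> 0
  row 11 [01011]: clauses=TFTFTT -> 0
  row 12 [01100]: clauses=FTFTTT -> 0
  row 13 [01101]: clauses=FFTFTT -> 0
  row 14 [01110]: clauses=TTFTTT -> 0
  row 15 [01111]: clauses=TFTFTT -> 0
  row 16 [10000]: clauses=FTFTFT -> 0
  row 17 [10001]: clauses=FFTFFF -> 0
  row 18 [10010]: clauses=TTFTFT -> 0
  row 19 [10011]: clauses=TFTFFF -> 0
  row 20 [10100]: clauses=FTFTTT -> 0
  row 21 [10101]: clauses=FFTFTT -> 0
  row 22 [10110]: clauses=TTFTTT -> 0
  row 23 [10111]: clauses=TFTFTT -> 0
  row 24 [11000]: clauses=FTFTTT -> 0
  row 25 [11001]: clauses=FFTFTT -> 0
  row 26 [11010]: clauses=TTFTTT -> 0
  row 27 [11011]: clauses=TFTFTT -> 0
  row 28 [11100]: clauses=FTFTTT -> 0
  row 29 [11101]: clauses=FFTFTT -> 0
  row 30 [11110]: clauses=TTFTTT -> 0
  row 31 [11111]: clauses=TFTFTT -> 0
Full result column, 8 rows per line (x1,x2 fixed per line; x3,x4,x5 runs 000..111 left to right):
  rows 0-7 [x1,x2=00]: 00000000  (ones: 0)
  rows 8-15 [x1,x2=01]: 00000000  (ones: 0)
  rows 16-23 [x1,x2=10]: 00000000  (ones: 0)
  rows 24-31 [x1,x2=11]: 00000000  (ones: 0)
Satisfying assignments = 0+0+0+0 = 0

0


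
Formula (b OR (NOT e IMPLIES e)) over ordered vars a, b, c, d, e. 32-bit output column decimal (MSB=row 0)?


Formula: (b OR (NOT e IMPLIES e)) over a, b, c, d, e (32 rows)
Evaluate each row (bits = a,b,c,d,e, MSB first):
  row 0 [00000]: (0 OR (NOT 0 IMPLIES 0)) -> 0
  row 1 [00001]: (0 OR (NOT 1 IMPLIES 1)) -> 1
  row 2 [00010]: (0 OR (NOT 0 IMPLIES 0)) -> 0
  row 3 [00011]: (0 OR (NOT 1 IMPLIES 1)) -> 1
  row 4 [00100]: (0 OR (NOT 0 IMPLIES 0)) -> 0
  row 5 [00101]: (0 OR (NOT 1 IMPLIES 1)) -> 1
  row 6 [00110]: (0 OR (NOT 0 IMPLIES 0)) -> 0
  row 7 [00111]: (0 OR (NOT 1 IMPLIES 1)) -> 1
  row 8 [01000]: (1 OR (NOT 0 IMPLIES 0)) -> 1
  row 9 [01001]: (1 OR (NOT 1 IMPLIES 1)) -> 1
  row 10 [01010]: (1 OR (NOT 0 IMPLIES 0)) -> 1
  row 11 [01011]: (1 OR (NOT 1 IMPLIES 1)) -> 1
  row 12 [01100]: (1 OR (NOT 0 IMPLIES 0)) -> 1
  row 13 [01101]: (1 OR (NOT 1 IMPLIES 1)) -> 1
  row 14 [01110]: (1 OR (NOT 0 IMPLIES 0)) -> 1
  row 15 [01111]: (1 OR (NOT 1 IMPLIES 1)) -> 1
  row 16 [10000]: (0 OR (NOT 0 IMPLIES 0)) -> 0
  row 17 [10001]: (0 OR (NOT 1 IMPLIES 1)) -> 1
  row 18 [10010]: (0 OR (NOT 0 IMPLIES 0)) -> 0
  row 19 [10011]: (0 OR (NOT 1 IMPLIES 1)) -> 1
  row 20 [10100]: (0 OR (NOT 0 IMPLIES 0)) -> 0
  row 21 [10101]: (0 OR (NOT 1 IMPLIES 1)) -> 1
  row 22 [10110]: (0 OR (NOT 0 IMPLIES 0)) -> 0
  row 23 [10111]: (0 OR (NOT 1 IMPLIES 1)) -> 1
  row 24 [11000]: (1 OR (NOT 0 IMPLIES 0)) -> 1
  row 25 [11001]: (1 OR (NOT 1 IMPLIES 1)) -> 1
  row 26 [11010]: (1 OR (NOT 0 IMPLIES 0)) -> 1
  row 27 [11011]: (1 OR (NOT 1 IMPLIES 1)) -> 1
  row 28 [11100]: (1 OR (NOT 0 IMPLIES 0)) -> 1
  row 29 [11101]: (1 OR (NOT 1 IMPLIES 1)) -> 1
  row 30 [11110]: (1 OR (NOT 0 IMPLIES 0)) -> 1
  row 31 [11111]: (1 OR (NOT 1 IMPLIES 1)) -> 1
Full result column, 4 rows per line (a,b,c fixed per line; d,e runs 00..11 left to right):
  rows 0-3 [a,b,c=000]: 0101  = hex 5
  rows 4-7 [a,b,c=001]: 0101  = hex 5
  rows 8-11 [a,b,c=010]: 1111  = hex F
  rows 12-15 [a,b,c=011]: 1111  = hex F
  rows 16-19 [a,b,c=100]: 0101  = hex 5
  rows 20-23 [a,b,c=101]: 0101  = hex 5
  rows 24-27 [a,b,c=110]: 1111  = hex F
  rows 28-31 [a,b,c=111]: 1111  = hex F
Output column (row 0 .. row 31) = 01010101111111110101010111111111
Output column grouped in 4s = 0101 0101 1111 1111 0101 0101 1111 1111 = 0x55FF55FF
Convert to decimal digit by digit (value = value*16 + digit):
  5 -> 5
  5*16 + 5 = 85
  85*16 + 15 (F) = 1375
  1375*16 + 15 (F) = 22015
  22015*16 + 5 = 352245
  352245*16 + 5 = 5635925
  5635925*16 + 15 (F) = 90174815
  90174815*16 + 15 (F) = 1442797055
Decimal = 1442797055

1442797055


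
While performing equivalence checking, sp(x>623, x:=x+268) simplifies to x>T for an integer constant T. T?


Formula: sp(P, x:=E) = exists old_x. (x = E[old_x/x]) AND P[old_x/x] (old_x is the value of x before the assignment; eliminate old_x by solving x = E[old_x/x] for old_x)
Step 1: Precondition P: x>623, i.e. old_x > 623
Step 2: Assignment gives x = old_x + 268, so old_x = x - 268
Step 3: Substitute into P: x - 268 > 623
Step 4: Simplify: x > 623+268 = 891

891


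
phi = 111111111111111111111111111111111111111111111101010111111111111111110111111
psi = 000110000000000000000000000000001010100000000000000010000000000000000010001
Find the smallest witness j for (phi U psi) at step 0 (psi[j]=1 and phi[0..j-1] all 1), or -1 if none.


(phi U psi) at 0: need smallest j with psi[j]=1 and phi[i]=1 for all i in [0,j).
Scan from step 0:
  step 0: phi=1, psi=0 -> continue
  step 1: phi=1, psi=0 -> continue
  step 2: phi=1, psi=0 -> continue
  step 3: psi=1 and phi held for [0,3) -> witness found
Witness step = 3

3


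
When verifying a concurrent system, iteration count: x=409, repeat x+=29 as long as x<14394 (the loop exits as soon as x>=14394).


Step 1: x goes from 409 toward 14394 by 29; the body runs while x<14394, so iterations = ceil((bound-start)/step)
Step 2: Distance=13985
Step 3: ceil(13985/29)=483

483


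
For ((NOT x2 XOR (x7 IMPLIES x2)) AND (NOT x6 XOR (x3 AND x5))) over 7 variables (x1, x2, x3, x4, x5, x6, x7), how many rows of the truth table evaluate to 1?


Formula: ((NOT x2 XOR (x7 IMPLIES x2)) AND (NOT x6 XOR (x3 AND x5))) over 7 vars (128 rows)
Evaluate each row (x1, x2, x3, x4, x5, x6, x7 as bits, MSB first):
  row 0 [0000000]: ((NOT 0 XOR (0 IMPLIES 0)) AND (NOT 0 XOR (0 AND 0))) -> 0
  row 1 [0000001]: ((NOT 0 XOR (1 IMPLIES 0)) AND (NOT 0 XOR (0 AND 0))) -> 1
  row 2 [0000010]: ((NOT 0 XOR (0 IMPLIES 0)) AND (NOT 1 XOR (0 AND 0))) -> 0
  row 3 [0000011]: ((NOT 0 XOR (1 IMPLIES 0)) AND (NOT 1 XOR (0 AND 0))) -> 0
  row 4 [0000100]: ((NOT 0 XOR (0 IMPLIES 0)) AND (NOT 0 XOR (0 AND 1))) -> 0
  (every remaining row is evaluated the same way; all 128 results are listed next)
Full result column, 8 rows per line (x1,x2,x3,x4 fixed per line; x5,x6,x7 runs 000..111 left to right):
  rows 0-7 [x1,x2,x3,x4=0000]: 01000100  (ones: 2)
  rows 8-15 [x1,x2,x3,x4=0001]: 01000100  (ones: 2)
  rows 16-23 [x1,x2,x3,x4=0010]: 01000001  (ones: 2)
  rows 24-31 [x1,x2,x3,x4=0011]: 01000001  (ones: 2)
  rows 32-39 [x1,x2,x3,x4=0100]: 11001100  (ones: 4)
  rows 40-47 [x1,x2,x3,x4=0101]: 11001100  (ones: 4)
  rows 48-55 [x1,x2,x3,x4=0110]: 11000011  (ones: 4)
  rows 56-63 [x1,x2,x3,x4=0111]: 11000011  (ones: 4)
  rows 64-71 [x1,x2,x3,x4=1000]: 01000100  (ones: 2)
  rows 72-79 [x1,x2,x3,x4=1001]: 01000100  (ones: 2)
  rows 80-87 [x1,x2,x3,x4=1010]: 01000001  (ones: 2)
  rows 88-95 [x1,x2,x3,x4=1011]: 01000001  (ones: 2)
  rows 96-103 [x1,x2,x3,x4=1100]: 11001100  (ones: 4)
  rows 104-111 [x1,x2,x3,x4=1101]: 11001100  (ones: 4)
  rows 112-119 [x1,x2,x3,x4=1110]: 11000011  (ones: 4)
  rows 120-127 [x1,x2,x3,x4=1111]: 11000011  (ones: 4)
Count of 1-rows = 2+2+2+2+4+4+4+4+2+2+2+2+4+4+4+4 = 48

48


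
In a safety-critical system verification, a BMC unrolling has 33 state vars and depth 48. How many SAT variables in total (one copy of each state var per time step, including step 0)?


BMC unrolls to depth k, creating one copy of each state var for steps 0..k.
Step count = 48 + 1 = 49 (steps 0 through 48)
Vars per step = 33
Total = 33 * 49 = 1617

1617


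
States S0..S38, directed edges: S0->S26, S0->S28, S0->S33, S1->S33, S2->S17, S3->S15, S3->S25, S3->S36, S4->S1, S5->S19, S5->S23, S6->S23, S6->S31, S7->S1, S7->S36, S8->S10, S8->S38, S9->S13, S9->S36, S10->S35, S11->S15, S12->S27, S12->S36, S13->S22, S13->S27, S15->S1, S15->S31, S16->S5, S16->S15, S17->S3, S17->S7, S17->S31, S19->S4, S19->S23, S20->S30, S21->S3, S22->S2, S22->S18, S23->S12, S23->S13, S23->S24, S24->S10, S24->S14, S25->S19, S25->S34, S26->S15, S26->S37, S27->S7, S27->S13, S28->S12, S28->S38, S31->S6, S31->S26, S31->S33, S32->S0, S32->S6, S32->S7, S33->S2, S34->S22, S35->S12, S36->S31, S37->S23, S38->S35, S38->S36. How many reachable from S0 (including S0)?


BFS from S0:
  layer 0: {S0}
  layer 1: {S26, S28, S33}
  layer 2: {S2, S12, S15, S37, S38}
  layer 3: {S1, S17, S23, S27, S31, S35, S36}
  layer 4: {S3, S6, S7, S13, S24}
  layer 5: {S10, S14, S22, S25}
  layer 6: {S18, S19, S34}
  layer 7: {S4}
Reachable set: {S0, S1, S2, S3, S4, S6, S7, S10, S12, S13, S14, S15, S17, S18, S19, S22, S23, S24, S25, S26, S27, S28, S31, S33, S34, S35, S36, S37, S38}
Count = 29

29


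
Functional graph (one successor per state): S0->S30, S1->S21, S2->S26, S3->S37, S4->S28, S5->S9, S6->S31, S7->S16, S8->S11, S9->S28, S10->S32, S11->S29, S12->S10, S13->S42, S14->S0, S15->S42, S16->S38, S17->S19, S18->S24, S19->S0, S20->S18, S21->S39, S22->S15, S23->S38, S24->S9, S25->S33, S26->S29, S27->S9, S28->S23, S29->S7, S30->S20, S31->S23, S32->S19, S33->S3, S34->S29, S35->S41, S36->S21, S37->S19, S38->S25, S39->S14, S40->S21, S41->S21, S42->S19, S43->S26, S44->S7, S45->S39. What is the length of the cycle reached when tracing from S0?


Trace from S0 until a state repeats:
  S0 -> S30 -> S20 -> S18 -> S24 -> S9 -> S28 -> S23 -> S38 -> S25 -> S33 -> S3 -> S37 -> S19 -> S0
S0 first seen at step 0, revisited at step 14.
Cycle length = 14 - 0 = 14

14


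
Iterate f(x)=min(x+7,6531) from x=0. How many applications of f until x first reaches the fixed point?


Step 1: x=0, cap=6531, increment=7
Step 2: x grows by 7 each step until capped at 6531; fixed point is x=6531
Step 3: iterations = ceil(6531/7) = 933

933


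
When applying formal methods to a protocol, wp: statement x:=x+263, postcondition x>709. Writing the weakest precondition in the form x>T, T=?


Formula: wp(x:=E, P) = P[E/x] (substitute E for x in postcondition)
Step 1: Postcondition: x>709
Step 2: Substitute x+263 for x: x+263>709
Step 3: Solve for x: x > 709-263 = 446

446


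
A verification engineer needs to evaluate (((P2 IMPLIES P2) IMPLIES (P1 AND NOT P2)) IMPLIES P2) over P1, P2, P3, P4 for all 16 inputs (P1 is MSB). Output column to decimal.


Formula: (((P2 IMPLIES P2) IMPLIES (P1 AND NOT P2)) IMPLIES P2) over P1, P2, P3, P4 (16 rows)
Evaluate each row (bits = P1,P2,P3,P4, MSB first):
  row 0 [0000]: (((0 IMPLIES 0) IMPLIES (0 AND NOT 0)) IMPLIES 0) -> 1
  row 1 [0001]: (((0 IMPLIES 0) IMPLIES (0 AND NOT 0)) IMPLIES 0) -> 1
  row 2 [0010]: (((0 IMPLIES 0) IMPLIES (0 AND NOT 0)) IMPLIES 0) -> 1
  row 3 [0011]: (((0 IMPLIES 0) IMPLIES (0 AND NOT 0)) IMPLIES 0) -> 1
  row 4 [0100]: (((1 IMPLIES 1) IMPLIES (0 AND NOT 1)) IMPLIES 1) -> 1
  row 5 [0101]: (((1 IMPLIES 1) IMPLIES (0 AND NOT 1)) IMPLIES 1) -> 1
  row 6 [0110]: (((1 IMPLIES 1) IMPLIES (0 AND NOT 1)) IMPLIES 1) -> 1
  row 7 [0111]: (((1 IMPLIES 1) IMPLIES (0 AND NOT 1)) IMPLIES 1) -> 1
  row 8 [1000]: (((0 IMPLIES 0) IMPLIES (1 AND NOT 0)) IMPLIES 0) -> 0
  row 9 [1001]: (((0 IMPLIES 0) IMPLIES (1 AND NOT 0)) IMPLIES 0) -> 0
  row 10 [1010]: (((0 IMPLIES 0) IMPLIES (1 AND NOT 0)) IMPLIES 0) -> 0
  row 11 [1011]: (((0 IMPLIES 0) IMPLIES (1 AND NOT 0)) IMPLIES 0) -> 0
  row 12 [1100]: (((1 IMPLIES 1) IMPLIES (1 AND NOT 1)) IMPLIES 1) -> 1
  row 13 [1101]: (((1 IMPLIES 1) IMPLIES (1 AND NOT 1)) IMPLIES 1) -> 1
  row 14 [1110]: (((1 IMPLIES 1) IMPLIES (1 AND NOT 1)) IMPLIES 1) -> 1
  row 15 [1111]: (((1 IMPLIES 1) IMPLIES (1 AND NOT 1)) IMPLIES 1) -> 1
Full result column, 4 rows per line (P1,P2 fixed per line; P3,P4 runs 00..11 left to right):
  rows 0-3 [P1,P2=00]: 1111  = hex F
  rows 4-7 [P1,P2=01]: 1111  = hex F
  rows 8-11 [P1,P2=10]: 0000  = hex 0
  rows 12-15 [P1,P2=11]: 1111  = hex F
Output column (row 0 .. row 15) = 1111111100001111
Output column grouped in 4s = 1111 1111 0000 1111 = 0xFF0F
Convert to decimal digit by digit (value = value*16 + digit):
  F -> 15
  15*16 + 15 (F) = 255
  255*16 + 0 = 4080
  4080*16 + 15 (F) = 65295
Decimal = 65295

65295


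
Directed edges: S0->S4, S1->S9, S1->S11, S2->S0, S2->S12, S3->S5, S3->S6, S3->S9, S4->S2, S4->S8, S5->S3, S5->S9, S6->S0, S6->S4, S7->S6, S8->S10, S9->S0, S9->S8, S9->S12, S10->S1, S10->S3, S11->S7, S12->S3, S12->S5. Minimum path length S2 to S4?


BFS layer-by-layer from S2:
  dist 0: {S2}
  dist 1: {S0, S12}
  dist 2: {S3, S4, S5}
  -> S4 reached at distance 2
Shortest path length = 2

2


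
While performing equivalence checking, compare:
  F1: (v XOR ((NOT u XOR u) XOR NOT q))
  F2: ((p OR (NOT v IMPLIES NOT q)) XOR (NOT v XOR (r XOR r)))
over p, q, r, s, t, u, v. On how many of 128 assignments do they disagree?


F1 = (v XOR ((NOT u XOR u) XOR NOT q))
F2 = ((p OR (NOT v IMPLIES NOT q)) XOR (NOT v XOR (r XOR r)))
Evaluate both on each of 128 rows (bits = p,q,r,s,t,u,v):
  row 0 [0000000]: F1=0 F2=0 -> 0
  row 1 [0000001]: F1=1 F2=1 -> 0
  row 2 [0000010]: F1=0 F2=0 -> 0
  row 3 [0000011]: F1=1 F2=1 -> 0
  row 4 [0000100]: F1=0 F2=0 -> 0
  (every remaining row is evaluated the same way; all 128 results are listed next)
Full result column, 8 rows per line (p,q,r,s fixed per line; t,u,v runs 000..111 left to right):
  rows 0-7 [p,q,r,s=0000]: 00000000  (ones: 0)
  rows 8-15 [p,q,r,s=0001]: 00000000  (ones: 0)
  rows 16-23 [p,q,r,s=0010]: 00000000  (ones: 0)
  rows 24-31 [p,q,r,s=0011]: 00000000  (ones: 0)
  rows 32-39 [p,q,r,s=0100]: 01010101  (ones: 4)
  rows 40-47 [p,q,r,s=0101]: 01010101  (ones: 4)
  rows 48-55 [p,q,r,s=0110]: 01010101  (ones: 4)
  rows 56-63 [p,q,r,s=0111]: 01010101  (ones: 4)
  rows 64-71 [p,q,r,s=1000]: 00000000  (ones: 0)
  rows 72-79 [p,q,r,s=1001]: 00000000  (ones: 0)
  rows 80-87 [p,q,r,s=1010]: 00000000  (ones: 0)
  rows 88-95 [p,q,r,s=1011]: 00000000  (ones: 0)
  rows 96-103 [p,q,r,s=1100]: 11111111  (ones: 8)
  rows 104-111 [p,q,r,s=1101]: 11111111  (ones: 8)
  rows 112-119 [p,q,r,s=1110]: 11111111  (ones: 8)
  rows 120-127 [p,q,r,s=1111]: 11111111  (ones: 8)
Disagreements = 0+0+0+0+4+4+4+4+0+0+0+0+8+8+8+8 = 48

48


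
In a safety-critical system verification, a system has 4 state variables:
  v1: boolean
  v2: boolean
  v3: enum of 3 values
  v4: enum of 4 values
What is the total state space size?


State space = product of domain sizes of all variables.
Domain sizes:
  v1 (boolean): 2
  v2 (boolean): 2
  v3 (enum of 3 values): 3
  v4 (enum of 4 values): 4
Product = 2 * 2 * 3 * 4 = 48

48


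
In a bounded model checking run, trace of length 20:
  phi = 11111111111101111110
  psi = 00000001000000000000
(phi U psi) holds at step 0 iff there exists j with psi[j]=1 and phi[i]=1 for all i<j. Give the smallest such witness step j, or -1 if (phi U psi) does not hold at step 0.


(phi U psi) at 0: need smallest j with psi[j]=1 and phi[i]=1 for all i in [0,j).
Scan from step 0:
  step 0: phi=1, psi=0 -> continue
  step 1: phi=1, psi=0 -> continue
  step 2: phi=1, psi=0 -> continue
  step 3: phi=1, psi=0 -> continue
  step 7: psi=1 and phi held for [0,7) -> witness found
Witness step = 7

7


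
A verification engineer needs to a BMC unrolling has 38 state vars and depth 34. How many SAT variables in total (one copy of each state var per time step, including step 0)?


BMC unrolls to depth k, creating one copy of each state var for steps 0..k.
Step count = 34 + 1 = 35 (steps 0 through 34)
Vars per step = 38
Total = 38 * 35 = 1330

1330


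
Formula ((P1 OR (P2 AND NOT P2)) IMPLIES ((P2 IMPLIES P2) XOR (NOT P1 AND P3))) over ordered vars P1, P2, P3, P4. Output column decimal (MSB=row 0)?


Formula: ((P1 OR (P2 AND NOT P2)) IMPLIES ((P2 IMPLIES P2) XOR (NOT P1 AND P3))) over P1, P2, P3, P4 (16 rows)
Evaluate each row (bits = P1,P2,P3,P4, MSB first):
  row 0 [0000]: ((0 OR (0 AND NOT 0)) IMPLIES ((0 IMPLIES 0) XOR (NOT 0 AND 0))) -> 1
  row 1 [0001]: ((0 OR (0 AND NOT 0)) IMPLIES ((0 IMPLIES 0) XOR (NOT 0 AND 0))) -> 1
  row 2 [0010]: ((0 OR (0 AND NOT 0)) IMPLIES ((0 IMPLIES 0) XOR (NOT 0 AND 1))) -> 1
  row 3 [0011]: ((0 OR (0 AND NOT 0)) IMPLIES ((0 IMPLIES 0) XOR (NOT 0 AND 1))) -> 1
  row 4 [0100]: ((0 OR (1 AND NOT 1)) IMPLIES ((1 IMPLIES 1) XOR (NOT 0 AND 0))) -> 1
  row 5 [0101]: ((0 OR (1 AND NOT 1)) IMPLIES ((1 IMPLIES 1) XOR (NOT 0 AND 0))) -> 1
  row 6 [0110]: ((0 OR (1 AND NOT 1)) IMPLIES ((1 IMPLIES 1) XOR (NOT 0 AND 1))) -> 1
  row 7 [0111]: ((0 OR (1 AND NOT 1)) IMPLIES ((1 IMPLIES 1) XOR (NOT 0 AND 1))) -> 1
  row 8 [1000]: ((1 OR (0 AND NOT 0)) IMPLIES ((0 IMPLIES 0) XOR (NOT 1 AND 0))) -> 1
  row 9 [1001]: ((1 OR (0 AND NOT 0)) IMPLIES ((0 IMPLIES 0) XOR (NOT 1 AND 0))) -> 1
  row 10 [1010]: ((1 OR (0 AND NOT 0)) IMPLIES ((0 IMPLIES 0) XOR (NOT 1 AND 1))) -> 1
  row 11 [1011]: ((1 OR (0 AND NOT 0)) IMPLIES ((0 IMPLIES 0) XOR (NOT 1 AND 1))) -> 1
  row 12 [1100]: ((1 OR (1 AND NOT 1)) IMPLIES ((1 IMPLIES 1) XOR (NOT 1 AND 0))) -> 1
  row 13 [1101]: ((1 OR (1 AND NOT 1)) IMPLIES ((1 IMPLIES 1) XOR (NOT 1 AND 0))) -> 1
  row 14 [1110]: ((1 OR (1 AND NOT 1)) IMPLIES ((1 IMPLIES 1) XOR (NOT 1 AND 1))) -> 1
  row 15 [1111]: ((1 OR (1 AND NOT 1)) IMPLIES ((1 IMPLIES 1) XOR (NOT 1 AND 1))) -> 1
Full result column, 4 rows per line (P1,P2 fixed per line; P3,P4 runs 00..11 left to right):
  rows 0-3 [P1,P2=00]: 1111  = hex F
  rows 4-7 [P1,P2=01]: 1111  = hex F
  rows 8-11 [P1,P2=10]: 1111  = hex F
  rows 12-15 [P1,P2=11]: 1111  = hex F
Output column (row 0 .. row 15) = 1111111111111111
Output column grouped in 4s = 1111 1111 1111 1111 = 0xFFFF
Convert to decimal digit by digit (value = value*16 + digit):
  F -> 15
  15*16 + 15 (F) = 255
  255*16 + 15 (F) = 4095
  4095*16 + 15 (F) = 65535
Decimal = 65535

65535
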